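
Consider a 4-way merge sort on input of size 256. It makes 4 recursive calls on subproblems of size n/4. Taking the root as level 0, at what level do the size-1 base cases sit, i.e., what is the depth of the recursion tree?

For divide and conquer with division factor 4:

Problem sizes at each level:
Level 0: 256
Level 1: 64
Level 2: 16
Level 3: 4
Level 4: 1

The root is level 0 and the size-1 base case is level 4 (the tree spans levels 0 through 4, i.e. 5 levels counting the root), so the depth is the number of divisions: log_4(256) = 4

The recursion tree depth is log_4(256) = 4. At each level, the problem size is divided by 4, so it takes 4 divisions to reduce to a base case of size 1. The algorithm makes 4 recursive calls at each level.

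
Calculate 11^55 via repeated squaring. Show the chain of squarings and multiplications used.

Computing 11^55 by squaring (build up from 11^1; each line after the first costs one multiplication):

11^1 = 11
11^2 = (11^1)^2 = 11^2 = 121
11^3 = 11 * 11^2 = 11 * 121 = 1331
11^6 = (11^3)^2 = 1331^2 = 1771561
11^12 = (11^6)^2 = 1771561^2 = 3138428376721
11^13 = 11 * 11^12 = 11 * 3138428376721 = 34522712143931
11^26 = (11^13)^2 = 34522712143931^2 = 1191817653772720942460132761
11^27 = 11 * 11^26 = 11 * 1191817653772720942460132761 = 13109994191499930367061460371
11^54 = (11^27)^2 = 13109994191499930367061460371^2 = 171871947701161912897410416779483616222663749691203457641
11^55 = 11 * 11^54 = 11 * 171871947701161912897410416779483616222663749691203457641 = 1890591424712781041871514584574319778449301246603238034051

Result: 1890591424712781041871514584574319778449301246603238034051
Multiplications needed: 9 (9 lines after 11^1)

11^55 = 1890591424712781041871514584574319778449301246603238034051. Using exponentiation by squaring, this requires 9 multiplications. The key idea: if the exponent is even, square the half-power; if odd, multiply by the base once.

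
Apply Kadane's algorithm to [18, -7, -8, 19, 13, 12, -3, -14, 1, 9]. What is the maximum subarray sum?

Using Kadane's algorithm on [18, -7, -8, 19, 13, 12, -3, -14, 1, 9]:

Scanning through the array:
Position 1 (value -7): max_ending_here = 11, max_so_far = 18
Position 2 (value -8): max_ending_here = 3, max_so_far = 18
Position 3 (value 19): max_ending_here = 22, max_so_far = 22
Position 4 (value 13): max_ending_here = 35, max_so_far = 35
Position 5 (value 12): max_ending_here = 47, max_so_far = 47
Position 6 (value -3): max_ending_here = 44, max_so_far = 47
Position 7 (value -14): max_ending_here = 30, max_so_far = 47
Position 8 (value 1): max_ending_here = 31, max_so_far = 47
Position 9 (value 9): max_ending_here = 40, max_so_far = 47

Maximum subarray: [18, -7, -8, 19, 13, 12]
Maximum sum: 47

The maximum subarray is [18, -7, -8, 19, 13, 12] with sum 47. This subarray runs from index 0 to index 5.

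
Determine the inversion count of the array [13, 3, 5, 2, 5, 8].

Finding inversions in [13, 3, 5, 2, 5, 8]:

(0, 1): arr[0]=13 > arr[1]=3
(0, 2): arr[0]=13 > arr[2]=5
(0, 3): arr[0]=13 > arr[3]=2
(0, 4): arr[0]=13 > arr[4]=5
(0, 5): arr[0]=13 > arr[5]=8
(1, 3): arr[1]=3 > arr[3]=2
(2, 3): arr[2]=5 > arr[3]=2

Total inversions: 7

The array has 7 inversion(s): (0,1), (0,2), (0,3), (0,4), (0,5), (1,3), (2,3). Each pair (i,j) satisfies i < j and arr[i] > arr[j].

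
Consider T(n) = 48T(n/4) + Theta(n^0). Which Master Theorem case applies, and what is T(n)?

Master Theorem for T(n) = 48T(n/4) + O(n^0):

a = 48, b = 4, c = 0
log_b(a) = log_4(48) = 2.7925

Case 1: c = 0 < log_4(48) = 2.7925
T(n) = O(n^(log_4 48))

For T(n) = 48T(n/4) + O(n^0): log_4(48) = 2.7925. This is Case 1 of the Master Theorem (c < log_b(a), work dominated by leaves), giving O(n^(log_4 48)).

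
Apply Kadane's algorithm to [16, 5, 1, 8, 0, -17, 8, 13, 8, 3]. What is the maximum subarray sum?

Using Kadane's algorithm on [16, 5, 1, 8, 0, -17, 8, 13, 8, 3]:

Scanning through the array:
Position 1 (value 5): max_ending_here = 21, max_so_far = 21
Position 2 (value 1): max_ending_here = 22, max_so_far = 22
Position 3 (value 8): max_ending_here = 30, max_so_far = 30
Position 4 (value 0): max_ending_here = 30, max_so_far = 30
Position 5 (value -17): max_ending_here = 13, max_so_far = 30
Position 6 (value 8): max_ending_here = 21, max_so_far = 30
Position 7 (value 13): max_ending_here = 34, max_so_far = 34
Position 8 (value 8): max_ending_here = 42, max_so_far = 42
Position 9 (value 3): max_ending_here = 45, max_so_far = 45

Maximum subarray: [16, 5, 1, 8, 0, -17, 8, 13, 8, 3]
Maximum sum: 45

The maximum subarray is [16, 5, 1, 8, 0, -17, 8, 13, 8, 3] with sum 45. This subarray runs from index 0 to index 9.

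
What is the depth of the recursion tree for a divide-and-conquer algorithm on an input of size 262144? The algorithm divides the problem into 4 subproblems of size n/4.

For divide and conquer with division factor 4:

Problem sizes at each level:
Level 0: 262144
Level 1: 65536
Level 2: 16384
Level 3: 4096
Level 4: 1024
Level 5: 256
Level 6: 64
Level 7: 16
Level 8: 4
Level 9: 1

The root is level 0 and the size-1 base case is level 9 (the tree spans levels 0 through 9, i.e. 10 levels counting the root), so the depth is the number of divisions: log_4(262144) = 9

The recursion tree depth is log_4(262144) = 9. At each level, the problem size is divided by 4, so it takes 9 divisions to reduce to a base case of size 1. The algorithm makes 4 recursive calls at each level.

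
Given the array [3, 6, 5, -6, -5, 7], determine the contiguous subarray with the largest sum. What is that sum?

Using Kadane's algorithm on [3, 6, 5, -6, -5, 7]:

Scanning through the array:
Position 1 (value 6): max_ending_here = 9, max_so_far = 9
Position 2 (value 5): max_ending_here = 14, max_so_far = 14
Position 3 (value -6): max_ending_here = 8, max_so_far = 14
Position 4 (value -5): max_ending_here = 3, max_so_far = 14
Position 5 (value 7): max_ending_here = 10, max_so_far = 14

Maximum subarray: [3, 6, 5]
Maximum sum: 14

The maximum subarray is [3, 6, 5] with sum 14. This subarray runs from index 0 to index 2.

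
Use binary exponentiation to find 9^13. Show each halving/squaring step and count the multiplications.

Computing 9^13 by squaring (build up from 9^1; each line after the first costs one multiplication):

9^1 = 9
9^2 = (9^1)^2 = 9^2 = 81
9^3 = 9 * 9^2 = 9 * 81 = 729
9^6 = (9^3)^2 = 729^2 = 531441
9^12 = (9^6)^2 = 531441^2 = 282429536481
9^13 = 9 * 9^12 = 9 * 282429536481 = 2541865828329

Result: 2541865828329
Multiplications needed: 5 (5 lines after 9^1)

9^13 = 2541865828329. Using exponentiation by squaring, this requires 5 multiplications. The key idea: if the exponent is even, square the half-power; if odd, multiply by the base once.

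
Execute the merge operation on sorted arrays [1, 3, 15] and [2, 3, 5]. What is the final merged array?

Merging process:

Compare 1 vs 2: take 1 from left. Merged: [1]
Compare 3 vs 2: take 2 from right. Merged: [1, 2]
Compare 3 vs 3: take 3 from left. Merged: [1, 2, 3]
Compare 15 vs 3: take 3 from right. Merged: [1, 2, 3, 3]
Compare 15 vs 5: take 5 from right. Merged: [1, 2, 3, 3, 5]
Append remaining from left: [15]. Merged: [1, 2, 3, 3, 5, 15]

Final merged array: [1, 2, 3, 3, 5, 15]
Total comparisons: 5

The merged array is [1, 2, 3, 3, 5, 15], requiring 5 comparisons. The merge step runs in O(n) time where n is the total number of elements.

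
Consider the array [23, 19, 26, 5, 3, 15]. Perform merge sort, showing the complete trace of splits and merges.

Merge sort trace:

Split: [23, 19, 26, 5, 3, 15] -> [23, 19, 26] and [5, 3, 15]
  Split: [23, 19, 26] -> [23] and [19, 26]
    Split: [19, 26] -> [19] and [26]
    Merge: [19] + [26] -> [19, 26]
  Merge: [23] + [19, 26] -> [19, 23, 26]
  Split: [5, 3, 15] -> [5] and [3, 15]
    Split: [3, 15] -> [3] and [15]
    Merge: [3] + [15] -> [3, 15]
  Merge: [5] + [3, 15] -> [3, 5, 15]
Merge: [19, 23, 26] + [3, 5, 15] -> [3, 5, 15, 19, 23, 26]

Final sorted array: [3, 5, 15, 19, 23, 26]

The merge sort proceeds by recursively splitting the array and merging sorted halves.
After all merges, the sorted array is [3, 5, 15, 19, 23, 26].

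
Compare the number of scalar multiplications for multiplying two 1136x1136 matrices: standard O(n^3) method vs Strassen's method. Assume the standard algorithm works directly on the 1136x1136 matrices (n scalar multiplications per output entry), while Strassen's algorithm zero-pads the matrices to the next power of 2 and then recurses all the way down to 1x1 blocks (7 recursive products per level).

Matrix multiplication for 1136x1136 matrices:

Strassen's algorithm requires power-of-2 dimensions. Pad 1136x1136 to 2048x2048 (next power of 2).

Standard algorithm: 1136^3 = 1466003456 multiplications
Strassen's algorithm: 7^(log2(2048)) = 7^11 = 1977326743 multiplications
Difference: 1466003456 - 1977326743 = -511323287 (Strassen uses MORE here due to padding overhead — for small or just-over-power-of-2 n, padding can outweigh the per-level savings)

Standard: 1466003456 multiplications (1136^3). Strassen: 1977326743 multiplications (7^11, after padding to 2048x2048). Strassen reduces 8 recursive multiplications to 7 at each level.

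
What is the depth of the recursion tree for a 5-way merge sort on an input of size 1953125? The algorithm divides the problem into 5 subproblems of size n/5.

For divide and conquer with division factor 5:

Problem sizes at each level:
Level 0: 1953125
Level 1: 390625
Level 2: 78125
Level 3: 15625
Level 4: 3125
Level 5: 625
Level 6: 125
Level 7: 25
Level 8: 5
Level 9: 1

The root is level 0 and the size-1 base case is level 9 (the tree spans levels 0 through 9, i.e. 10 levels counting the root), so the depth is the number of divisions: log_5(1953125) = 9

The recursion tree depth is log_5(1953125) = 9. At each level, the problem size is divided by 5, so it takes 9 divisions to reduce to a base case of size 1. The algorithm makes 5 recursive calls at each level.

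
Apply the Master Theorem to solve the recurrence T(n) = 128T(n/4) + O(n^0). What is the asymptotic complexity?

Master Theorem for T(n) = 128T(n/4) + O(n^0):

a = 128, b = 4, c = 0
log_b(a) = log_4(128) = 3.5000

Case 1: c = 0 < log_4(128) = 3.5000
T(n) = O(n^(log_4 128))

For T(n) = 128T(n/4) + O(n^0): log_4(128) = 3.5000. This is Case 1 of the Master Theorem (c < log_b(a), work dominated by leaves), giving O(n^(log_4 128)).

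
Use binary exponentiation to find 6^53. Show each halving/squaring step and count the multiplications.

Computing 6^53 by squaring (build up from 6^1; each line after the first costs one multiplication):

6^1 = 6
6^2 = (6^1)^2 = 6^2 = 36
6^3 = 6 * 6^2 = 6 * 36 = 216
6^6 = (6^3)^2 = 216^2 = 46656
6^12 = (6^6)^2 = 46656^2 = 2176782336
6^13 = 6 * 6^12 = 6 * 2176782336 = 13060694016
6^26 = (6^13)^2 = 13060694016^2 = 170581728179578208256
6^52 = (6^26)^2 = 170581728179578208256^2 = 29098125988731506183153025616435306561536
6^53 = 6 * 6^52 = 6 * 29098125988731506183153025616435306561536 = 174588755932389037098918153698611839369216

Result: 174588755932389037098918153698611839369216
Multiplications needed: 8 (8 lines after 6^1)

6^53 = 174588755932389037098918153698611839369216. Using exponentiation by squaring, this requires 8 multiplications. The key idea: if the exponent is even, square the half-power; if odd, multiply by the base once.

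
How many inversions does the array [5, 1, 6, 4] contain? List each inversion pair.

Finding inversions in [5, 1, 6, 4]:

(0, 1): arr[0]=5 > arr[1]=1
(0, 3): arr[0]=5 > arr[3]=4
(2, 3): arr[2]=6 > arr[3]=4

Total inversions: 3

The array has 3 inversion(s): (0,1), (0,3), (2,3). Each pair (i,j) satisfies i < j and arr[i] > arr[j].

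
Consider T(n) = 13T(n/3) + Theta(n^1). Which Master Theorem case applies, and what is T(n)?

Master Theorem for T(n) = 13T(n/3) + O(n^1):

a = 13, b = 3, c = 1
log_b(a) = log_3(13) = 2.3347

Case 1: c = 1 < log_3(13) = 2.3347
T(n) = O(n^(log_3 13))

For T(n) = 13T(n/3) + O(n^1): log_3(13) = 2.3347. This is Case 1 of the Master Theorem (c < log_b(a), work dominated by leaves), giving O(n^(log_3 13)).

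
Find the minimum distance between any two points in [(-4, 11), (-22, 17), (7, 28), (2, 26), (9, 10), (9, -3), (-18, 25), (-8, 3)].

Computing all pairwise distances among 8 points:

d((-4, 11), (-22, 17)) = 18.9737
d((-4, 11), (7, 28)) = 20.2485
d((-4, 11), (2, 26)) = 16.1555
d((-4, 11), (9, 10)) = 13.0384
d((-4, 11), (9, -3)) = 19.105
d((-4, 11), (-18, 25)) = 19.799
d((-4, 11), (-8, 3)) = 8.9443
d((-22, 17), (7, 28)) = 31.0161
d((-22, 17), (2, 26)) = 25.632
d((-22, 17), (9, 10)) = 31.7805
d((-22, 17), (9, -3)) = 36.8917
d((-22, 17), (-18, 25)) = 8.9443
d((-22, 17), (-8, 3)) = 19.799
d((7, 28), (2, 26)) = 5.3852 <-- minimum
d((7, 28), (9, 10)) = 18.1108
d((7, 28), (9, -3)) = 31.0644
d((7, 28), (-18, 25)) = 25.1794
d((7, 28), (-8, 3)) = 29.1548
d((2, 26), (9, 10)) = 17.4642
d((2, 26), (9, -3)) = 29.8329
d((2, 26), (-18, 25)) = 20.025
d((2, 26), (-8, 3)) = 25.0799
d((9, 10), (9, -3)) = 13.0
d((9, 10), (-18, 25)) = 30.8869
d((9, 10), (-8, 3)) = 18.3848
d((9, -3), (-18, 25)) = 38.8973
d((9, -3), (-8, 3)) = 18.0278
d((-18, 25), (-8, 3)) = 24.1661

Closest pair: (7, 28) and (2, 26) with distance 5.3852

The closest pair is (7, 28) and (2, 26) with Euclidean distance 5.3852. For 8 points, brute-force pairwise comparison is shown above. For large n, the divide-and-conquer algorithm (sort by x, recurse on halves, check the dividing strip) achieves O(n log n).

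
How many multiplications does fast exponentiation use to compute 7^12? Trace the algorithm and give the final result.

Computing 7^12 by squaring (build up from 7^1; each line after the first costs one multiplication):

7^1 = 7
7^2 = (7^1)^2 = 7^2 = 49
7^3 = 7 * 7^2 = 7 * 49 = 343
7^6 = (7^3)^2 = 343^2 = 117649
7^12 = (7^6)^2 = 117649^2 = 13841287201

Result: 13841287201
Multiplications needed: 4 (4 lines after 7^1)

7^12 = 13841287201. Using exponentiation by squaring, this requires 4 multiplications. The key idea: if the exponent is even, square the half-power; if odd, multiply by the base once.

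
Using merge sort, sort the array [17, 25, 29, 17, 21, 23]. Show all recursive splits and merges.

Merge sort trace:

Split: [17, 25, 29, 17, 21, 23] -> [17, 25, 29] and [17, 21, 23]
  Split: [17, 25, 29] -> [17] and [25, 29]
    Split: [25, 29] -> [25] and [29]
    Merge: [25] + [29] -> [25, 29]
  Merge: [17] + [25, 29] -> [17, 25, 29]
  Split: [17, 21, 23] -> [17] and [21, 23]
    Split: [21, 23] -> [21] and [23]
    Merge: [21] + [23] -> [21, 23]
  Merge: [17] + [21, 23] -> [17, 21, 23]
Merge: [17, 25, 29] + [17, 21, 23] -> [17, 17, 21, 23, 25, 29]

Final sorted array: [17, 17, 21, 23, 25, 29]

The merge sort proceeds by recursively splitting the array and merging sorted halves.
After all merges, the sorted array is [17, 17, 21, 23, 25, 29].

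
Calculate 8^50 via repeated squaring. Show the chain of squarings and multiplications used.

Computing 8^50 by squaring (build up from 8^1; each line after the first costs one multiplication):

8^1 = 8
8^2 = (8^1)^2 = 8^2 = 64
8^3 = 8 * 8^2 = 8 * 64 = 512
8^6 = (8^3)^2 = 512^2 = 262144
8^12 = (8^6)^2 = 262144^2 = 68719476736
8^24 = (8^12)^2 = 68719476736^2 = 4722366482869645213696
8^25 = 8 * 8^24 = 8 * 4722366482869645213696 = 37778931862957161709568
8^50 = (8^25)^2 = 37778931862957161709568^2 = 1427247692705959881058285969449495136382746624

Result: 1427247692705959881058285969449495136382746624
Multiplications needed: 7 (7 lines after 8^1)

8^50 = 1427247692705959881058285969449495136382746624. Using exponentiation by squaring, this requires 7 multiplications. The key idea: if the exponent is even, square the half-power; if odd, multiply by the base once.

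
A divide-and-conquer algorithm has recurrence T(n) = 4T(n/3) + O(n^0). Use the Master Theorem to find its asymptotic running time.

Master Theorem for T(n) = 4T(n/3) + O(n^0):

a = 4, b = 3, c = 0
log_b(a) = log_3(4) = 1.2619

Case 1: c = 0 < log_3(4) = 1.2619
T(n) = O(n^(log_3 4))

For T(n) = 4T(n/3) + O(n^0): log_3(4) = 1.2619. This is Case 1 of the Master Theorem (c < log_b(a), work dominated by leaves), giving O(n^(log_3 4)).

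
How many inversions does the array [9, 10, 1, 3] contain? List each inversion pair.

Finding inversions in [9, 10, 1, 3]:

(0, 2): arr[0]=9 > arr[2]=1
(0, 3): arr[0]=9 > arr[3]=3
(1, 2): arr[1]=10 > arr[2]=1
(1, 3): arr[1]=10 > arr[3]=3

Total inversions: 4

The array has 4 inversion(s): (0,2), (0,3), (1,2), (1,3). Each pair (i,j) satisfies i < j and arr[i] > arr[j].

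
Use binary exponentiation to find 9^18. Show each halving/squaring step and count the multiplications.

Computing 9^18 by squaring (build up from 9^1; each line after the first costs one multiplication):

9^1 = 9
9^2 = (9^1)^2 = 9^2 = 81
9^4 = (9^2)^2 = 81^2 = 6561
9^8 = (9^4)^2 = 6561^2 = 43046721
9^9 = 9 * 9^8 = 9 * 43046721 = 387420489
9^18 = (9^9)^2 = 387420489^2 = 150094635296999121

Result: 150094635296999121
Multiplications needed: 5 (5 lines after 9^1)

9^18 = 150094635296999121. Using exponentiation by squaring, this requires 5 multiplications. The key idea: if the exponent is even, square the half-power; if odd, multiply by the base once.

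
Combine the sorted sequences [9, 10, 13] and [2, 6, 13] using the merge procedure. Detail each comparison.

Merging process:

Compare 9 vs 2: take 2 from right. Merged: [2]
Compare 9 vs 6: take 6 from right. Merged: [2, 6]
Compare 9 vs 13: take 9 from left. Merged: [2, 6, 9]
Compare 10 vs 13: take 10 from left. Merged: [2, 6, 9, 10]
Compare 13 vs 13: take 13 from left. Merged: [2, 6, 9, 10, 13]
Append remaining from right: [13]. Merged: [2, 6, 9, 10, 13, 13]

Final merged array: [2, 6, 9, 10, 13, 13]
Total comparisons: 5

The merged array is [2, 6, 9, 10, 13, 13], requiring 5 comparisons. The merge step runs in O(n) time where n is the total number of elements.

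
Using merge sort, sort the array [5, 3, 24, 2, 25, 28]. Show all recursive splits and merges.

Merge sort trace:

Split: [5, 3, 24, 2, 25, 28] -> [5, 3, 24] and [2, 25, 28]
  Split: [5, 3, 24] -> [5] and [3, 24]
    Split: [3, 24] -> [3] and [24]
    Merge: [3] + [24] -> [3, 24]
  Merge: [5] + [3, 24] -> [3, 5, 24]
  Split: [2, 25, 28] -> [2] and [25, 28]
    Split: [25, 28] -> [25] and [28]
    Merge: [25] + [28] -> [25, 28]
  Merge: [2] + [25, 28] -> [2, 25, 28]
Merge: [3, 5, 24] + [2, 25, 28] -> [2, 3, 5, 24, 25, 28]

Final sorted array: [2, 3, 5, 24, 25, 28]

The merge sort proceeds by recursively splitting the array and merging sorted halves.
After all merges, the sorted array is [2, 3, 5, 24, 25, 28].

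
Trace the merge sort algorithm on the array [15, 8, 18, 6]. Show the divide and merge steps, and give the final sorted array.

Merge sort trace:

Split: [15, 8, 18, 6] -> [15, 8] and [18, 6]
  Split: [15, 8] -> [15] and [8]
  Merge: [15] + [8] -> [8, 15]
  Split: [18, 6] -> [18] and [6]
  Merge: [18] + [6] -> [6, 18]
Merge: [8, 15] + [6, 18] -> [6, 8, 15, 18]

Final sorted array: [6, 8, 15, 18]

The merge sort proceeds by recursively splitting the array and merging sorted halves.
After all merges, the sorted array is [6, 8, 15, 18].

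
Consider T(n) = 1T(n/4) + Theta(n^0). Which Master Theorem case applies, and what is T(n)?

Master Theorem for T(n) = 1T(n/4) + O(n^0):

a = 1, b = 4, c = 0
log_b(a) = log_4(1) = 0.0000

Case 2: c = 0 = log_4(1) = 0.0000
T(n) = O(n^0 log n) = O(log n)

For T(n) = 1T(n/4) + O(n^0): log_4(1) = 0.0000. This is Case 2 of the Master Theorem (c = log_b(a), equal work at all levels), giving O(log n).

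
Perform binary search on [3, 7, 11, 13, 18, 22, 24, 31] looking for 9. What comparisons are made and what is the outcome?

Binary search for 9 in [3, 7, 11, 13, 18, 22, 24, 31]:

lo=0, hi=7, mid=3, arr[mid]=13 -> 13 > 9, search left half
lo=0, hi=2, mid=1, arr[mid]=7 -> 7 < 9, search right half
lo=2, hi=2, mid=2, arr[mid]=11 -> 11 > 9, search left half
lo=2 > hi=1, target 9 not found

Binary search determines that 9 is not in the array after 3 comparisons. The search space was exhausted without finding the target.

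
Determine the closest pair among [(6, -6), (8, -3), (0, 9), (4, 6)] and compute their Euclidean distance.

Computing all pairwise distances among 4 points:

d((6, -6), (8, -3)) = 3.6056 <-- minimum
d((6, -6), (0, 9)) = 16.1555
d((6, -6), (4, 6)) = 12.1655
d((8, -3), (0, 9)) = 14.4222
d((8, -3), (4, 6)) = 9.8489
d((0, 9), (4, 6)) = 5.0

Closest pair: (6, -6) and (8, -3) with distance 3.6056

The closest pair is (6, -6) and (8, -3) with Euclidean distance 3.6056. For 4 points, brute-force pairwise comparison is shown above. For large n, the divide-and-conquer algorithm (sort by x, recurse on halves, check the dividing strip) achieves O(n log n).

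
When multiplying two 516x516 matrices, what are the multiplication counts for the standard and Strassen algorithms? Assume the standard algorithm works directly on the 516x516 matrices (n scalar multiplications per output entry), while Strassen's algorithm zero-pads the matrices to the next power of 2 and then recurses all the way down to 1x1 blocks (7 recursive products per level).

Matrix multiplication for 516x516 matrices:

Strassen's algorithm requires power-of-2 dimensions. Pad 516x516 to 1024x1024 (next power of 2).

Standard algorithm: 516^3 = 137388096 multiplications
Strassen's algorithm: 7^(log2(1024)) = 7^10 = 282475249 multiplications
Difference: 137388096 - 282475249 = -145087153 (Strassen uses MORE here due to padding overhead — for small or just-over-power-of-2 n, padding can outweigh the per-level savings)

Standard: 137388096 multiplications (516^3). Strassen: 282475249 multiplications (7^10, after padding to 1024x1024). Strassen reduces 8 recursive multiplications to 7 at each level.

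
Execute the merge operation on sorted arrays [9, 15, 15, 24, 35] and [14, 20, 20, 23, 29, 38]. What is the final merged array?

Merging process:

Compare 9 vs 14: take 9 from left. Merged: [9]
Compare 15 vs 14: take 14 from right. Merged: [9, 14]
Compare 15 vs 20: take 15 from left. Merged: [9, 14, 15]
Compare 15 vs 20: take 15 from left. Merged: [9, 14, 15, 15]
Compare 24 vs 20: take 20 from right. Merged: [9, 14, 15, 15, 20]
Compare 24 vs 20: take 20 from right. Merged: [9, 14, 15, 15, 20, 20]
Compare 24 vs 23: take 23 from right. Merged: [9, 14, 15, 15, 20, 20, 23]
Compare 24 vs 29: take 24 from left. Merged: [9, 14, 15, 15, 20, 20, 23, 24]
Compare 35 vs 29: take 29 from right. Merged: [9, 14, 15, 15, 20, 20, 23, 24, 29]
Compare 35 vs 38: take 35 from left. Merged: [9, 14, 15, 15, 20, 20, 23, 24, 29, 35]
Append remaining from right: [38]. Merged: [9, 14, 15, 15, 20, 20, 23, 24, 29, 35, 38]

Final merged array: [9, 14, 15, 15, 20, 20, 23, 24, 29, 35, 38]
Total comparisons: 10

The merged array is [9, 14, 15, 15, 20, 20, 23, 24, 29, 35, 38], requiring 10 comparisons. The merge step runs in O(n) time where n is the total number of elements.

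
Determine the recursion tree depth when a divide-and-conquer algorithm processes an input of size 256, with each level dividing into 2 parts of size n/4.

For divide and conquer with division factor 4:

Problem sizes at each level:
Level 0: 256
Level 1: 64
Level 2: 16
Level 3: 4
Level 4: 1

The root is level 0 and the size-1 base case is level 4 (the tree spans levels 0 through 4, i.e. 5 levels counting the root), so the depth is the number of divisions: log_4(256) = 4

The recursion tree depth is log_4(256) = 4. At each level, the problem size is divided by 4, so it takes 4 divisions to reduce to a base case of size 1. The algorithm makes 2 recursive calls at each level.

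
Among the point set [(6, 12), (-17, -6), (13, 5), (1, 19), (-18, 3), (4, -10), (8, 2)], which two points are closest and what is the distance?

Computing all pairwise distances among 7 points:

d((6, 12), (-17, -6)) = 29.2062
d((6, 12), (13, 5)) = 9.8995
d((6, 12), (1, 19)) = 8.6023
d((6, 12), (-18, 3)) = 25.632
d((6, 12), (4, -10)) = 22.0907
d((6, 12), (8, 2)) = 10.198
d((-17, -6), (13, 5)) = 31.9531
d((-17, -6), (1, 19)) = 30.8058
d((-17, -6), (-18, 3)) = 9.0554
d((-17, -6), (4, -10)) = 21.3776
d((-17, -6), (8, 2)) = 26.2488
d((13, 5), (1, 19)) = 18.4391
d((13, 5), (-18, 3)) = 31.0644
d((13, 5), (4, -10)) = 17.4929
d((13, 5), (8, 2)) = 5.831 <-- minimum
d((1, 19), (-18, 3)) = 24.8395
d((1, 19), (4, -10)) = 29.1548
d((1, 19), (8, 2)) = 18.3848
d((-18, 3), (4, -10)) = 25.5539
d((-18, 3), (8, 2)) = 26.0192
d((4, -10), (8, 2)) = 12.6491

Closest pair: (13, 5) and (8, 2) with distance 5.831

The closest pair is (13, 5) and (8, 2) with Euclidean distance 5.831. For 7 points, brute-force pairwise comparison is shown above. For large n, the divide-and-conquer algorithm (sort by x, recurse on halves, check the dividing strip) achieves O(n log n).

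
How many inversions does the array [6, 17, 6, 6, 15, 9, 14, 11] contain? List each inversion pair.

Finding inversions in [6, 17, 6, 6, 15, 9, 14, 11]:

(1, 2): arr[1]=17 > arr[2]=6
(1, 3): arr[1]=17 > arr[3]=6
(1, 4): arr[1]=17 > arr[4]=15
(1, 5): arr[1]=17 > arr[5]=9
(1, 6): arr[1]=17 > arr[6]=14
(1, 7): arr[1]=17 > arr[7]=11
(4, 5): arr[4]=15 > arr[5]=9
(4, 6): arr[4]=15 > arr[6]=14
(4, 7): arr[4]=15 > arr[7]=11
(6, 7): arr[6]=14 > arr[7]=11

Total inversions: 10

The array has 10 inversion(s): (1,2), (1,3), (1,4), (1,5), (1,6), (1,7), (4,5), (4,6), (4,7), (6,7). Each pair (i,j) satisfies i < j and arr[i] > arr[j].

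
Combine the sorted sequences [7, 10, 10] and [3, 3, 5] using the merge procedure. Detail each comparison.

Merging process:

Compare 7 vs 3: take 3 from right. Merged: [3]
Compare 7 vs 3: take 3 from right. Merged: [3, 3]
Compare 7 vs 5: take 5 from right. Merged: [3, 3, 5]
Append remaining from left: [7, 10, 10]. Merged: [3, 3, 5, 7, 10, 10]

Final merged array: [3, 3, 5, 7, 10, 10]
Total comparisons: 3

The merged array is [3, 3, 5, 7, 10, 10], requiring 3 comparisons. The merge step runs in O(n) time where n is the total number of elements.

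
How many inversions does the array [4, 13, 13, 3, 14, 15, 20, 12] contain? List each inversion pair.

Finding inversions in [4, 13, 13, 3, 14, 15, 20, 12]:

(0, 3): arr[0]=4 > arr[3]=3
(1, 3): arr[1]=13 > arr[3]=3
(1, 7): arr[1]=13 > arr[7]=12
(2, 3): arr[2]=13 > arr[3]=3
(2, 7): arr[2]=13 > arr[7]=12
(4, 7): arr[4]=14 > arr[7]=12
(5, 7): arr[5]=15 > arr[7]=12
(6, 7): arr[6]=20 > arr[7]=12

Total inversions: 8

The array has 8 inversion(s): (0,3), (1,3), (1,7), (2,3), (2,7), (4,7), (5,7), (6,7). Each pair (i,j) satisfies i < j and arr[i] > arr[j].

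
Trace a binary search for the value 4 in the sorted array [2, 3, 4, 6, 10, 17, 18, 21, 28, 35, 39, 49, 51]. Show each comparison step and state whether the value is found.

Binary search for 4 in [2, 3, 4, 6, 10, 17, 18, 21, 28, 35, 39, 49, 51]:

lo=0, hi=12, mid=6, arr[mid]=18 -> 18 > 4, search left half
lo=0, hi=5, mid=2, arr[mid]=4 -> Found target at index 2!

Binary search finds 4 at index 2 after 2 comparisons. The search repeatedly halves the search space by comparing with the middle element.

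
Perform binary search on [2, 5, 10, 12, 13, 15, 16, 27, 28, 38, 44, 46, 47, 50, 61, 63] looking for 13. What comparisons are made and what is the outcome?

Binary search for 13 in [2, 5, 10, 12, 13, 15, 16, 27, 28, 38, 44, 46, 47, 50, 61, 63]:

lo=0, hi=15, mid=7, arr[mid]=27 -> 27 > 13, search left half
lo=0, hi=6, mid=3, arr[mid]=12 -> 12 < 13, search right half
lo=4, hi=6, mid=5, arr[mid]=15 -> 15 > 13, search left half
lo=4, hi=4, mid=4, arr[mid]=13 -> Found target at index 4!

Binary search finds 13 at index 4 after 4 comparisons. The search repeatedly halves the search space by comparing with the middle element.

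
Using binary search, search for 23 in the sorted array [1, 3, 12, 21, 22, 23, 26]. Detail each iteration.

Binary search for 23 in [1, 3, 12, 21, 22, 23, 26]:

lo=0, hi=6, mid=3, arr[mid]=21 -> 21 < 23, search right half
lo=4, hi=6, mid=5, arr[mid]=23 -> Found target at index 5!

Binary search finds 23 at index 5 after 2 comparisons. The search repeatedly halves the search space by comparing with the middle element.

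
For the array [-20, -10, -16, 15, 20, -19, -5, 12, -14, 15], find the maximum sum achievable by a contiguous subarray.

Using Kadane's algorithm on [-20, -10, -16, 15, 20, -19, -5, 12, -14, 15]:

Scanning through the array:
Position 1 (value -10): max_ending_here = -10, max_so_far = -10
Position 2 (value -16): max_ending_here = -16, max_so_far = -10
Position 3 (value 15): max_ending_here = 15, max_so_far = 15
Position 4 (value 20): max_ending_here = 35, max_so_far = 35
Position 5 (value -19): max_ending_here = 16, max_so_far = 35
Position 6 (value -5): max_ending_here = 11, max_so_far = 35
Position 7 (value 12): max_ending_here = 23, max_so_far = 35
Position 8 (value -14): max_ending_here = 9, max_so_far = 35
Position 9 (value 15): max_ending_here = 24, max_so_far = 35

Maximum subarray: [15, 20]
Maximum sum: 35

The maximum subarray is [15, 20] with sum 35. This subarray runs from index 3 to index 4.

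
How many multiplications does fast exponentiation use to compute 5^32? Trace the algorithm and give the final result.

Computing 5^32 by squaring (build up from 5^1; each line after the first costs one multiplication):

5^1 = 5
5^2 = (5^1)^2 = 5^2 = 25
5^4 = (5^2)^2 = 25^2 = 625
5^8 = (5^4)^2 = 625^2 = 390625
5^16 = (5^8)^2 = 390625^2 = 152587890625
5^32 = (5^16)^2 = 152587890625^2 = 23283064365386962890625

Result: 23283064365386962890625
Multiplications needed: 5 (5 lines after 5^1)

5^32 = 23283064365386962890625. Using exponentiation by squaring, this requires 5 multiplications. The key idea: if the exponent is even, square the half-power; if odd, multiply by the base once.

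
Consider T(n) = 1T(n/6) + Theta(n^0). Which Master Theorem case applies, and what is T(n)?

Master Theorem for T(n) = 1T(n/6) + O(n^0):

a = 1, b = 6, c = 0
log_b(a) = log_6(1) = 0.0000

Case 2: c = 0 = log_6(1) = 0.0000
T(n) = O(n^0 log n) = O(log n)

For T(n) = 1T(n/6) + O(n^0): log_6(1) = 0.0000. This is Case 2 of the Master Theorem (c = log_b(a), equal work at all levels), giving O(log n).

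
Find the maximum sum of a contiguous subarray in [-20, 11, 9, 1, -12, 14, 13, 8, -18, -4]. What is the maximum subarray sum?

Using Kadane's algorithm on [-20, 11, 9, 1, -12, 14, 13, 8, -18, -4]:

Scanning through the array:
Position 1 (value 11): max_ending_here = 11, max_so_far = 11
Position 2 (value 9): max_ending_here = 20, max_so_far = 20
Position 3 (value 1): max_ending_here = 21, max_so_far = 21
Position 4 (value -12): max_ending_here = 9, max_so_far = 21
Position 5 (value 14): max_ending_here = 23, max_so_far = 23
Position 6 (value 13): max_ending_here = 36, max_so_far = 36
Position 7 (value 8): max_ending_here = 44, max_so_far = 44
Position 8 (value -18): max_ending_here = 26, max_so_far = 44
Position 9 (value -4): max_ending_here = 22, max_so_far = 44

Maximum subarray: [11, 9, 1, -12, 14, 13, 8]
Maximum sum: 44

The maximum subarray is [11, 9, 1, -12, 14, 13, 8] with sum 44. This subarray runs from index 1 to index 7.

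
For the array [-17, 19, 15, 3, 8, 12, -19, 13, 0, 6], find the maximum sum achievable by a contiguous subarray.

Using Kadane's algorithm on [-17, 19, 15, 3, 8, 12, -19, 13, 0, 6]:

Scanning through the array:
Position 1 (value 19): max_ending_here = 19, max_so_far = 19
Position 2 (value 15): max_ending_here = 34, max_so_far = 34
Position 3 (value 3): max_ending_here = 37, max_so_far = 37
Position 4 (value 8): max_ending_here = 45, max_so_far = 45
Position 5 (value 12): max_ending_here = 57, max_so_far = 57
Position 6 (value -19): max_ending_here = 38, max_so_far = 57
Position 7 (value 13): max_ending_here = 51, max_so_far = 57
Position 8 (value 0): max_ending_here = 51, max_so_far = 57
Position 9 (value 6): max_ending_here = 57, max_so_far = 57

Maximum subarray: [19, 15, 3, 8, 12]
Maximum sum: 57

The maximum subarray is [19, 15, 3, 8, 12] with sum 57. This subarray runs from index 1 to index 5.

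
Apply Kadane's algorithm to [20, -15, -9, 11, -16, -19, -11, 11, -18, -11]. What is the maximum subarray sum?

Using Kadane's algorithm on [20, -15, -9, 11, -16, -19, -11, 11, -18, -11]:

Scanning through the array:
Position 1 (value -15): max_ending_here = 5, max_so_far = 20
Position 2 (value -9): max_ending_here = -4, max_so_far = 20
Position 3 (value 11): max_ending_here = 11, max_so_far = 20
Position 4 (value -16): max_ending_here = -5, max_so_far = 20
Position 5 (value -19): max_ending_here = -19, max_so_far = 20
Position 6 (value -11): max_ending_here = -11, max_so_far = 20
Position 7 (value 11): max_ending_here = 11, max_so_far = 20
Position 8 (value -18): max_ending_here = -7, max_so_far = 20
Position 9 (value -11): max_ending_here = -11, max_so_far = 20

Maximum subarray: [20]
Maximum sum: 20

The maximum subarray is [20] with sum 20. This subarray runs from index 0 to index 0.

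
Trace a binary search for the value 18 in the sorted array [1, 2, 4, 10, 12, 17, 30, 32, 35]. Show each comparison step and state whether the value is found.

Binary search for 18 in [1, 2, 4, 10, 12, 17, 30, 32, 35]:

lo=0, hi=8, mid=4, arr[mid]=12 -> 12 < 18, search right half
lo=5, hi=8, mid=6, arr[mid]=30 -> 30 > 18, search left half
lo=5, hi=5, mid=5, arr[mid]=17 -> 17 < 18, search right half
lo=6 > hi=5, target 18 not found

Binary search determines that 18 is not in the array after 3 comparisons. The search space was exhausted without finding the target.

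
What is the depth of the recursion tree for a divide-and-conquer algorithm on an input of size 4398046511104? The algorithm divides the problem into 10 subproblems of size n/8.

For divide and conquer with division factor 8:

Problem sizes at each level:
Level 0: 4398046511104
Level 1: 549755813888
Level 2: 68719476736
Level 3: 8589934592
Level 4: 1073741824
Level 5: 134217728
Level 6: 16777216
Level 7: 2097152
Level 8: 262144
Level 9: 32768
Level 10: 4096
Level 11: 512
Level 12: 64
Level 13: 8
Level 14: 1

The root is level 0 and the size-1 base case is level 14 (the tree spans levels 0 through 14, i.e. 15 levels counting the root), so the depth is the number of divisions: log_8(4398046511104) = 14

The recursion tree depth is log_8(4398046511104) = 14. At each level, the problem size is divided by 8, so it takes 14 divisions to reduce to a base case of size 1. The algorithm makes 10 recursive calls at each level.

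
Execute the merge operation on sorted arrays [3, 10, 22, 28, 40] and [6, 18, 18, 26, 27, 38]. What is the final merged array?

Merging process:

Compare 3 vs 6: take 3 from left. Merged: [3]
Compare 10 vs 6: take 6 from right. Merged: [3, 6]
Compare 10 vs 18: take 10 from left. Merged: [3, 6, 10]
Compare 22 vs 18: take 18 from right. Merged: [3, 6, 10, 18]
Compare 22 vs 18: take 18 from right. Merged: [3, 6, 10, 18, 18]
Compare 22 vs 26: take 22 from left. Merged: [3, 6, 10, 18, 18, 22]
Compare 28 vs 26: take 26 from right. Merged: [3, 6, 10, 18, 18, 22, 26]
Compare 28 vs 27: take 27 from right. Merged: [3, 6, 10, 18, 18, 22, 26, 27]
Compare 28 vs 38: take 28 from left. Merged: [3, 6, 10, 18, 18, 22, 26, 27, 28]
Compare 40 vs 38: take 38 from right. Merged: [3, 6, 10, 18, 18, 22, 26, 27, 28, 38]
Append remaining from left: [40]. Merged: [3, 6, 10, 18, 18, 22, 26, 27, 28, 38, 40]

Final merged array: [3, 6, 10, 18, 18, 22, 26, 27, 28, 38, 40]
Total comparisons: 10

The merged array is [3, 6, 10, 18, 18, 22, 26, 27, 28, 38, 40], requiring 10 comparisons. The merge step runs in O(n) time where n is the total number of elements.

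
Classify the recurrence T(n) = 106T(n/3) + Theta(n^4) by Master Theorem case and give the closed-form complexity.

Master Theorem for T(n) = 106T(n/3) + O(n^4):

a = 106, b = 3, c = 4
log_b(a) = log_3(106) = 4.2448

Case 1: c = 4 < log_3(106) = 4.2448
T(n) = O(n^(log_3 106))

For T(n) = 106T(n/3) + O(n^4): log_3(106) = 4.2448. This is Case 1 of the Master Theorem (c < log_b(a), work dominated by leaves), giving O(n^(log_3 106)).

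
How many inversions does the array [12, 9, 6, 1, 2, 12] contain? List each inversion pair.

Finding inversions in [12, 9, 6, 1, 2, 12]:

(0, 1): arr[0]=12 > arr[1]=9
(0, 2): arr[0]=12 > arr[2]=6
(0, 3): arr[0]=12 > arr[3]=1
(0, 4): arr[0]=12 > arr[4]=2
(1, 2): arr[1]=9 > arr[2]=6
(1, 3): arr[1]=9 > arr[3]=1
(1, 4): arr[1]=9 > arr[4]=2
(2, 3): arr[2]=6 > arr[3]=1
(2, 4): arr[2]=6 > arr[4]=2

Total inversions: 9

The array has 9 inversion(s): (0,1), (0,2), (0,3), (0,4), (1,2), (1,3), (1,4), (2,3), (2,4). Each pair (i,j) satisfies i < j and arr[i] > arr[j].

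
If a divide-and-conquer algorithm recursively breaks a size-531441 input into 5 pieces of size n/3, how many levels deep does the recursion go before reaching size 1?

For divide and conquer with division factor 3:

Problem sizes at each level:
Level 0: 531441
Level 1: 177147
Level 2: 59049
Level 3: 19683
Level 4: 6561
Level 5: 2187
Level 6: 729
Level 7: 243
Level 8: 81
Level 9: 27
Level 10: 9
Level 11: 3
Level 12: 1

The root is level 0 and the size-1 base case is level 12 (the tree spans levels 0 through 12, i.e. 13 levels counting the root), so the depth is the number of divisions: log_3(531441) = 12

The recursion tree depth is log_3(531441) = 12. At each level, the problem size is divided by 3, so it takes 12 divisions to reduce to a base case of size 1. The algorithm makes 5 recursive calls at each level.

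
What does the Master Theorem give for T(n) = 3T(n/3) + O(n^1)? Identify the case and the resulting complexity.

Master Theorem for T(n) = 3T(n/3) + O(n^1):

a = 3, b = 3, c = 1
log_b(a) = log_3(3) = 1.0000

Case 2: c = 1 = log_3(3) = 1.0000
T(n) = O(n^1 log n) = O(n log n)

For T(n) = 3T(n/3) + O(n^1): log_3(3) = 1.0000. This is Case 2 of the Master Theorem (c = log_b(a), equal work at all levels), giving O(n log n).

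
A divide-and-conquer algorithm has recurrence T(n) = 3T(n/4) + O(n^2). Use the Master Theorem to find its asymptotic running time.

Master Theorem for T(n) = 3T(n/4) + O(n^2):

a = 3, b = 4, c = 2
log_b(a) = log_4(3) = 0.7925

Case 3: c = 2 > log_4(3) = 0.7925
T(n) = O(n^2) = O(n^2)

For T(n) = 3T(n/4) + O(n^2): log_4(3) = 0.7925. This is Case 3 of the Master Theorem (c > log_b(a), work dominated by root), giving O(n^2).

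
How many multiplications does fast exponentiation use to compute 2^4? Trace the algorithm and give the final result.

Computing 2^4 by squaring (build up from 2^1; each line after the first costs one multiplication):

2^1 = 2
2^2 = (2^1)^2 = 2^2 = 4
2^4 = (2^2)^2 = 4^2 = 16

Result: 16
Multiplications needed: 2 (2 lines after 2^1)

2^4 = 16. Using exponentiation by squaring, this requires 2 multiplications. The key idea: if the exponent is even, square the half-power; if odd, multiply by the base once.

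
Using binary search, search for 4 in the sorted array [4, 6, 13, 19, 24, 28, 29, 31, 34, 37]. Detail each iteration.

Binary search for 4 in [4, 6, 13, 19, 24, 28, 29, 31, 34, 37]:

lo=0, hi=9, mid=4, arr[mid]=24 -> 24 > 4, search left half
lo=0, hi=3, mid=1, arr[mid]=6 -> 6 > 4, search left half
lo=0, hi=0, mid=0, arr[mid]=4 -> Found target at index 0!

Binary search finds 4 at index 0 after 3 comparisons. The search repeatedly halves the search space by comparing with the middle element.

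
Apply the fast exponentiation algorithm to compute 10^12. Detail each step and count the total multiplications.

Computing 10^12 by squaring (build up from 10^1; each line after the first costs one multiplication):

10^1 = 10
10^2 = (10^1)^2 = 10^2 = 100
10^3 = 10 * 10^2 = 10 * 100 = 1000
10^6 = (10^3)^2 = 1000^2 = 1000000
10^12 = (10^6)^2 = 1000000^2 = 1000000000000

Result: 1000000000000
Multiplications needed: 4 (4 lines after 10^1)

10^12 = 1000000000000. Using exponentiation by squaring, this requires 4 multiplications. The key idea: if the exponent is even, square the half-power; if odd, multiply by the base once.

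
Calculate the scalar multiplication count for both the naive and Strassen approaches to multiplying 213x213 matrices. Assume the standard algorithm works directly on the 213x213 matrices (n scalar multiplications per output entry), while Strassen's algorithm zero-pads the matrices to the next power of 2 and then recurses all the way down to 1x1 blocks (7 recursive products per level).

Matrix multiplication for 213x213 matrices:

Strassen's algorithm requires power-of-2 dimensions. Pad 213x213 to 256x256 (next power of 2).

Standard algorithm: 213^3 = 9663597 multiplications
Strassen's algorithm: 7^(log2(256)) = 7^8 = 5764801 multiplications
Savings: 9663597 - 5764801 = 3898796 multiplications

Standard: 9663597 multiplications (213^3). Strassen: 5764801 multiplications (7^8, after padding to 256x256). Strassen reduces 8 recursive multiplications to 7 at each level.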